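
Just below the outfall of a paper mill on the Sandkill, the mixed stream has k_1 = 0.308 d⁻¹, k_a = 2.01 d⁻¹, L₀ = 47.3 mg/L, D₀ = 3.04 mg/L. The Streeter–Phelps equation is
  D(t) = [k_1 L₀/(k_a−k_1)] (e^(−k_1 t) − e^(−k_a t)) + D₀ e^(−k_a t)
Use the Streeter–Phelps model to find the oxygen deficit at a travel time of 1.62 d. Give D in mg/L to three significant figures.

D ≈ 4.98 mg/L

k_1 L₀/(k_a−k_1) = 0.308×47.3/(2.01−0.308) = 14.57/1.702 = 8.560 mg/L.
e^(−k_1 t) = e^(−0.308×1.620) = 0.6072; e^(−k_a t) = e^(−2.01×1.620) = 0.03853.
D = 8.560 × (0.6072 − 0.03853) + 3.04 × 0.03853 = 4.867 + 0.1171 = 4.984 mg/L.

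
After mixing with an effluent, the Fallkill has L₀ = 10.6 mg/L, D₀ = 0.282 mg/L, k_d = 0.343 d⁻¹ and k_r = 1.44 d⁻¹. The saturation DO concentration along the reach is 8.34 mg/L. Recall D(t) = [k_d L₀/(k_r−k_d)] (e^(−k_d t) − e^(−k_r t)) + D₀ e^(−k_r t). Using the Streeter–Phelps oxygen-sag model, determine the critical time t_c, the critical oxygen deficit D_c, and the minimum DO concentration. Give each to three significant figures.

t_c ≈ 1.23 d; D_c ≈ 1.66 mg/L; min DO ≈ 6.68 mg/L

At the critical point dD/dt = 0, so k_d L₀ e^(−k_d t) = k_r D. Substituting D(t) from the Streeter–Phelps equation and solving for t gives
t_c = ln[(k_r/k_d)(1 − D₀(k_r−k_d)/(k_d L₀))] / (k_r−k_d).
Here k_r−k_d = 1.097 d⁻¹ and 1 − D₀(k_r−k_d)/(k_d L₀) = 1 − 0.282×1.097/(0.343×10.6) = 0.9149, so
t_c = ln(4.198 × 0.9149) / 1.097 = 1.346 / 1.097 = 1.227 d.
L(t_c) = L₀ e^(−k_d t_c) = 10.6 × 0.6565 = 6.959 mg/L, and at the critical point k_r D_c = k_d L, so D_c = (0.343/1.44) × 6.959 = 1.658 mg/L.
Minimum DO = C_s − D_c = 8.34 − 1.658 = 6.682 mg/L.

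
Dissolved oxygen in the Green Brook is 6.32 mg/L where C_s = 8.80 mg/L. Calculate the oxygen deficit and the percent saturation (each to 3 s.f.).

D ≈ 2.48 mg/L; 71.8 % saturation

D = C_s − C = 8.80 − 6.32 = 2.48 mg/L.
% saturation = 6.32/8.80 × 100 = 71.8 %.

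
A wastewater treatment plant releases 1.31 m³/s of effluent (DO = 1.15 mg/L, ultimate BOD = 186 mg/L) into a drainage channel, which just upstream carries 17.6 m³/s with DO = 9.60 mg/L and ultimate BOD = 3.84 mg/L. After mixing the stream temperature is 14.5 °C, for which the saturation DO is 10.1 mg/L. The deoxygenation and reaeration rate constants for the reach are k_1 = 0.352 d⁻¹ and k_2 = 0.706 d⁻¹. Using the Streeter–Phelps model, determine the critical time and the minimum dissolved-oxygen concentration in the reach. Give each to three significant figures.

t_c ≈ 1.77 d; minimum DO ≈ 5.70 mg/L

Mixed DO = (17.6×9.60 + 1.31×1.15)/(17.6+1.31) = 170.5/18.91 = 9.015 mg/L.
Mixed L₀ = (17.6×3.84 + 1.31×186)/(18.91) = 311.2/18.91 = 16.46 mg/L.
Initial deficit D₀ = C_s − DO₀ = 10.1 − 9.015 = 1.085 mg/L.
t_c = (1/0.3540) ln[(0.706/0.352)(1 − 1.085×0.3540/(0.352×16.46))] = 2.825 × ln(1.873) = 1.772 d.
D_c = (0.352/0.706) × 16.46 × e^(−0.352×1.772) = 0.4986 × 16.46 × 0.5359 = 4.398 mg/L.
Minimum DO = 10.1 − 4.398 = 5.702 mg/L.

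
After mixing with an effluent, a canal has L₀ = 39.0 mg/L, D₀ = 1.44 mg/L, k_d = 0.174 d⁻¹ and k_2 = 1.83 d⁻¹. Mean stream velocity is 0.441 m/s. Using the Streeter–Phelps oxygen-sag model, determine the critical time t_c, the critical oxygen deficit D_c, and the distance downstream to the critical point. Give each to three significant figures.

t_c ≈ 1.16 d; D_c ≈ 3.03 mg/L; x_c ≈ 44.2 km

t_c = [1/(k_2−k_d)] ln[(k_2/k_d)(1 − D₀(k_2−k_d)/(k_d L₀))]
= [1/(1.83−0.174)] ln[(1.83/0.174)(1 − 1.44×1.656/(0.174×39.0))]
= (1/1.656) ln[10.52 × 0.6486] = 0.6039 × ln(6.821) = 0.6039 × 1.920 = 1.159 d.
L(t_c) = L₀ e^(−k_d t_c) = 39.0 × 0.8173 = 31.87 mg/L, and at the critical point k_2 D_c = k_d L, so D_c = (0.174/1.83) × 31.87 = 3.031 mg/L.
x_c = v t_c = 0.441 m/s × 1.159 d × 86400 s/d = 44180 m ≈ 44.2 km.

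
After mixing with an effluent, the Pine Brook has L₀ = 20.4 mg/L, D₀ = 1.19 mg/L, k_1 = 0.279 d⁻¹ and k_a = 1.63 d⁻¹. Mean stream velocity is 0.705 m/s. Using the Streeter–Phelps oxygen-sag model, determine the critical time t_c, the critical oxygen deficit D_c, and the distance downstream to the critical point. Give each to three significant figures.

t_c = [1/(k_a−k_1)] ln[(k_a/k_1)(1 − D₀(k_a−k_1)/(k_1 L₀))]
= [1/(1.63−0.279)] ln[(1.63/0.279)(1 − 1.19×1.351/(0.279×20.4))]
= (1/1.351) ln[5.842 × 0.7175] = 0.7402 × ln(4.192) = 0.7402 × 1.433 = 1.061 d.
L(t_c) = L₀ e^(−k_1 t_c) = 20.4 × 0.7438 = 15.17 mg/L, and at the critical point k_a D_c = k_1 L, so D_c = (0.279/1.63) × 15.17 = 2.597 mg/L.
x_c = v t_c = 0.705 m/s × 1.061 d × 86400 s/d = 64620 m ≈ 64.6 km.

t_c ≈ 1.06 d; D_c ≈ 2.60 mg/L; x_c ≈ 64.6 km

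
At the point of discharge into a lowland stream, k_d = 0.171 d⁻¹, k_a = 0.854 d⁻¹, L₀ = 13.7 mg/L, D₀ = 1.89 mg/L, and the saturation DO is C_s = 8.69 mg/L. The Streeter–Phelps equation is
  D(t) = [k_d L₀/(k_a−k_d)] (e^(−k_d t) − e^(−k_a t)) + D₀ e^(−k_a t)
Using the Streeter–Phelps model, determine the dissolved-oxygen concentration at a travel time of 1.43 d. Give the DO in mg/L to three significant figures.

k_d L₀/(k_a−k_d) = 0.171×13.7/(0.854−0.171) = 2.343/0.6830 = 3.430 mg/L.
e^(−k_d t) = e^(−0.171×1.430) = 0.7831; e^(−k_a t) = e^(−0.854×1.430) = 0.2949.
D = 3.430 × (0.7831 − 0.2949) + 1.89 × 0.2949 = 1.675 + 0.5573 = 2.232 mg/L.
DO = C_s − D = 8.69 − 2.232 = 6.458 mg/L.

DO ≈ 6.46 mg/L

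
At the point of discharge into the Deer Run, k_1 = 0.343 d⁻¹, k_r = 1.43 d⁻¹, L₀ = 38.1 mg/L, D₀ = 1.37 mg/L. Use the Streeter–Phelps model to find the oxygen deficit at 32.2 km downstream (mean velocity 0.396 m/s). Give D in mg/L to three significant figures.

Travel time t = x/v = 32.2 km / (0.396 m/s) = 32200 m / 0.396 m/s = 81310 s = 0.9411 d.
k_1 L₀/(k_r−k_1) = 0.343×38.1/(1.43−0.343) = 13.07/1.087 = 12.02 mg/L.
e^(−k_1 t) = e^(−0.343×0.9411) = 0.7241; e^(−k_r t) = e^(−1.43×0.9411) = 0.2603.
D = 12.02 × (0.7241 − 0.2603) + 1.37 × 0.2603 = 5.576 + 0.3567 = 5.932 mg/L.

D ≈ 5.93 mg/L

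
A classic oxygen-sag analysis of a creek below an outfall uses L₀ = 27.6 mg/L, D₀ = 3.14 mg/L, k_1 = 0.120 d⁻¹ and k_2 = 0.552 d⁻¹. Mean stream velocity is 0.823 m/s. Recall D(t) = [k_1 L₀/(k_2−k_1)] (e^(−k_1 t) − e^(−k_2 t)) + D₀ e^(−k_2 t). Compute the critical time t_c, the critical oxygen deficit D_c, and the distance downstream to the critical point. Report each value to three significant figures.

t_c ≈ 2.31 d; D_c ≈ 4.55 mg/L; x_c ≈ 164 km

With k_2/k_1 = 4.600 and 1 − D₀(k_2−k_1)/(k_1 L₀) = 0.5904,
t_c = ln(4.600 × 0.5904) / (0.552 − 0.120) = ln(2.716) / 0.4320 = 0.9992/0.4320 = 2.313 d.
D_c = (k_1/k_2) L₀ e^(−k_1 t_c) = (0.120/0.552) × 27.6 × e^(−0.120×2.313) = 0.2174 × 27.6 × 0.7576 = 4.546 mg/L.
x_c = v t_c = 0.823 m/s × 2.313 d × 86400 s/d = 164500 m ≈ 164 km.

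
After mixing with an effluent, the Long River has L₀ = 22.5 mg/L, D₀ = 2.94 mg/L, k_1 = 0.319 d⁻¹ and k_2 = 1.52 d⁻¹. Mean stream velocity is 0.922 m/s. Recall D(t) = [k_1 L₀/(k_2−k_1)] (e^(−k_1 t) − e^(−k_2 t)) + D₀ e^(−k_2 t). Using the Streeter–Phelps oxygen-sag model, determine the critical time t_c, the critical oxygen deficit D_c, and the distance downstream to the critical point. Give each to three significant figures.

t_c = [1/(k_2−k_1)] ln[(k_2/k_1)(1 − D₀(k_2−k_1)/(k_1 L₀))]
= [1/(1.52−0.319)] ln[(1.52/0.319)(1 − 2.94×1.201/(0.319×22.5))]
= (1/1.201) ln[4.765 × 0.5081] = 0.8326 × ln(2.421) = 0.8326 × 0.8841 = 0.7361 d.
D_c = (k_1/k_2) L₀ e^(−k_1 t_c) = (0.319/1.52) × 22.5 × e^(−0.319×0.7361) = 0.2099 × 22.5 × 0.7907 = 3.734 mg/L.
x_c = v t_c = 0.922 m/s × 0.7361 d × 86400 s/d = 58640 m ≈ 58.6 km.

t_c ≈ 0.736 d; D_c ≈ 3.73 mg/L; x_c ≈ 58.6 km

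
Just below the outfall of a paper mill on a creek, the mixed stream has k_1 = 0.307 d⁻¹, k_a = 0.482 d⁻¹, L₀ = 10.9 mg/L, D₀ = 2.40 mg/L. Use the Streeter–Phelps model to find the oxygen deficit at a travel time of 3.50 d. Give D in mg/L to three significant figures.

D ≈ 3.43 mg/L

k_1 L₀/(k_a−k_1) = 0.307×10.9/(0.482−0.307) = 3.346/0.1750 = 19.12 mg/L.
e^(−k_1 t) = e^(−0.307×3.500) = 0.3415; e^(−k_a t) = e^(−0.482×3.500) = 0.1851.
D = 19.12 × (0.3415 − 0.1851) + 2.40 × 0.1851 = 2.991 + 0.4442 = 3.435 mg/L.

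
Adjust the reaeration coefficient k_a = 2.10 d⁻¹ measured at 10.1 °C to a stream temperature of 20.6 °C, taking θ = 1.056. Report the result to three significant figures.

k_a ≈ 3.72 d⁻¹

k_a(T₂) = k_a(T₁) · θ^(T₂−T₁) = 2.10 × 1.056^(20.6−10.1)
= 2.10 × 1.056^10.5 = 2.10 × 1.772 = 3.721 d⁻¹.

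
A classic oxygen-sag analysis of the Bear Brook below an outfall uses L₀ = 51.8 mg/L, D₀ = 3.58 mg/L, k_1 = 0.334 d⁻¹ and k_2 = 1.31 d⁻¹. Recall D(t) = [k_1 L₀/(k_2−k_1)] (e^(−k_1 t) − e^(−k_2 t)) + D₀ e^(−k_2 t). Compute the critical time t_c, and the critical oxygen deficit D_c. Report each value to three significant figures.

t_c ≈ 1.17 d; D_c ≈ 8.94 mg/L

At the critical point dD/dt = 0, so k_1 L₀ e^(−k_1 t) = k_2 D. Substituting D(t) from the Streeter–Phelps equation and solving for t gives
t_c = ln[(k_2/k_1)(1 − D₀(k_2−k_1)/(k_1 L₀))] / (k_2−k_1).
Here k_2−k_1 = 0.9760 d⁻¹ and 1 − D₀(k_2−k_1)/(k_1 L₀) = 1 − 3.58×0.9760/(0.334×51.8) = 0.7980, so
t_c = ln(3.922 × 0.7980) / 0.9760 = 1.141 / 0.9760 = 1.169 d.
D_c = (k_1/k_2) L₀ e^(−k_1 t_c) = (0.334/1.31) × 51.8 × e^(−0.334×1.169) = 0.2550 × 51.8 × 0.6767 = 8.938 mg/L.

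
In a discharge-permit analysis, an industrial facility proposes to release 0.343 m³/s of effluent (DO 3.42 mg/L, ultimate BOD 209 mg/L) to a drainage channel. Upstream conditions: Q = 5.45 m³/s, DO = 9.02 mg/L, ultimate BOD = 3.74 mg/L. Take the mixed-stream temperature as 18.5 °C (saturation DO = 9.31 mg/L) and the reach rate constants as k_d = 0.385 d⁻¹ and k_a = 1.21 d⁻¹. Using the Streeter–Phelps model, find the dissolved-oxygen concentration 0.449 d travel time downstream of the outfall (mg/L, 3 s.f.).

Mixed DO = (5.45×9.02 + 0.343×3.42)/(5.45+0.343) = 50.33/5.793 = 8.688 mg/L.
Mixed L₀ = (5.45×3.74 + 0.343×209)/(5.793) = 92.07/5.793 = 15.89 mg/L.
Initial deficit D₀ = C_s − DO₀ = 9.31 − 8.688 = 0.6216 mg/L.
D(0.449) = [0.385×15.89/(1.21−0.385)](e^(−0.385×0.449) − e^(−1.21×0.449)) + 0.6216 e^(−1.21×0.449)
= 7.417 × (0.8413 − 0.5808) + 0.6216 × 0.5808 = 2.293 mg/L.
DO = 9.31 − 2.293 = 7.017 mg/L.

DO ≈ 7.02 mg/L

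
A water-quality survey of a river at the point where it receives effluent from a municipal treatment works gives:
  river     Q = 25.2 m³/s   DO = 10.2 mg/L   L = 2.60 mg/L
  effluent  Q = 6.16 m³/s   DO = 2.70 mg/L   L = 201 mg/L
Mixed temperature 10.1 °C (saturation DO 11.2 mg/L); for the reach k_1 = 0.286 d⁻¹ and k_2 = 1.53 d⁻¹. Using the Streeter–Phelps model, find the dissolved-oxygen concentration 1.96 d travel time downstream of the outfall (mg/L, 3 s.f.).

DO ≈ 6.10 mg/L

Mixed DO = (25.2×10.2 + 6.16×2.70)/(25.2+6.16) = 273.7/31.36 = 8.727 mg/L.
Mixed L₀ = (25.2×2.60 + 6.16×201)/(31.36) = 1304/31.36 = 41.57 mg/L.
Initial deficit D₀ = C_s − DO₀ = 11.2 − 8.727 = 2.473 mg/L.
D(1.96) = [0.286×41.57/(1.53−0.286)](e^(−0.286×1.96) − e^(−1.53×1.96)) + 2.473 e^(−1.53×1.96)
= 9.557 × (0.5709 − 0.04985) + 2.473 × 0.04985 = 5.103 mg/L.
DO = 11.2 − 5.103 = 6.097 mg/L.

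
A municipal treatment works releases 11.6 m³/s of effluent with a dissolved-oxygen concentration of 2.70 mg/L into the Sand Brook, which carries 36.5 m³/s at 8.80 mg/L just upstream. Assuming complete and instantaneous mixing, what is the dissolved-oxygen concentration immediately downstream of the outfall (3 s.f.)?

7.33 mg/L

Flow-weighted mixing: C = (Q_r C_r + Q_w C_w)/(Q_r + Q_w)
= (36.5×8.80 + 11.6×2.70)/(36.5 + 11.6) = 352.5/48.10 = 7.329 mg/L.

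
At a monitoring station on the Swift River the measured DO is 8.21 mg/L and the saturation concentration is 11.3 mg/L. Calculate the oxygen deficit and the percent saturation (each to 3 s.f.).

D = C_s − C = 11.3 − 8.21 = 3.09 mg/L.
% saturation = 8.21/11.3 × 100 = 72.7 %.

D ≈ 3.09 mg/L; 72.7 % saturation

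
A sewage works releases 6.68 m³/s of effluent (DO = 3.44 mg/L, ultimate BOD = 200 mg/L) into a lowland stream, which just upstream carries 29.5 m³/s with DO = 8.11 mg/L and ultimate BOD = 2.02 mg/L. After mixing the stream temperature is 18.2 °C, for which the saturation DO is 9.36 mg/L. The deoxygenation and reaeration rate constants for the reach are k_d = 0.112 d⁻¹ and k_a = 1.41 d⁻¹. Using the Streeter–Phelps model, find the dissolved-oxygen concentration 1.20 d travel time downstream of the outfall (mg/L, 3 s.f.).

DO ≈ 6.67 mg/L

Mixed DO = (29.5×8.11 + 6.68×3.44)/(29.5+6.68) = 262.2/36.18 = 7.248 mg/L.
Mixed L₀ = (29.5×2.02 + 6.68×200)/(36.18) = 1396/36.18 = 38.57 mg/L.
Initial deficit D₀ = C_s − DO₀ = 9.36 − 7.248 = 2.112 mg/L.
D(1.20) = [0.112×38.57/(1.41−0.112)](e^(−0.112×1.20) − e^(−1.41×1.20)) + 2.112 e^(−1.41×1.20)
= 3.328 × (0.8742 − 0.1842) + 2.112 × 0.1842 = 2.686 mg/L.
DO = 9.36 − 2.686 = 6.674 mg/L.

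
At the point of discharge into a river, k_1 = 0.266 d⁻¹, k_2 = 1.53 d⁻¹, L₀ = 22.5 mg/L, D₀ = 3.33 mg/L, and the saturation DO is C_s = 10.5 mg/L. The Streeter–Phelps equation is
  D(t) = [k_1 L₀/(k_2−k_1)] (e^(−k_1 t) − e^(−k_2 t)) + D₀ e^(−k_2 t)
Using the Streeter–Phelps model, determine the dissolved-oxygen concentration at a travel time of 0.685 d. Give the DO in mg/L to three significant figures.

k_1 L₀/(k_2−k_1) = 0.266×22.5/(1.53−0.266) = 5.985/1.264 = 4.735 mg/L.
e^(−k_1 t) = e^(−0.266×0.6850) = 0.8334; e^(−k_2 t) = e^(−1.53×0.6850) = 0.3506.
D = 4.735 × (0.8334 − 0.3506) + 3.33 × 0.3506 = 2.286 + 1.168 = 3.454 mg/L.
DO = C_s − D = 10.5 − 3.454 = 7.046 mg/L.

DO ≈ 7.05 mg/L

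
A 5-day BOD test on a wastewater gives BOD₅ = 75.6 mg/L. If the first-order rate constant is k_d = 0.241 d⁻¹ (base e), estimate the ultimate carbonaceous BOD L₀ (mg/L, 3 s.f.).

BOD₅ = L₀(1 − e^(−5k_d)) ⇒ L₀ = BOD₅ / (1 − e^(−5×0.241))
= 75.6 / (1 − 0.2997) = 75.6 / 0.7003 = 108.0 mg/L.

L₀ ≈ 108 mg/L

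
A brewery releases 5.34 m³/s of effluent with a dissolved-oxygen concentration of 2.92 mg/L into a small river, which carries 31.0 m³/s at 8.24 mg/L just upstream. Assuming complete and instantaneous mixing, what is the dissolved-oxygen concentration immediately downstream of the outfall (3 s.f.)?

Flow-weighted mixing: C = (Q_r C_r + Q_w C_w)/(Q_r + Q_w)
= (31.0×8.24 + 5.34×2.92)/(31.0 + 5.34) = 271.0/36.34 = 7.458 mg/L.

7.46 mg/L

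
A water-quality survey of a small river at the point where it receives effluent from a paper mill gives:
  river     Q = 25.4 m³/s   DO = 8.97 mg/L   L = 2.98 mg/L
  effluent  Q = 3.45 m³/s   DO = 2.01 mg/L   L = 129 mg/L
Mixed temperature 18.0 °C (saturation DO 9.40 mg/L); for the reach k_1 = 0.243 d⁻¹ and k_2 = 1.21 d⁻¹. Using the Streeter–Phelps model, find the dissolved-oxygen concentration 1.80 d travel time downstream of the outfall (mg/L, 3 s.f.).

Mixed DO = (25.4×8.97 + 3.45×2.01)/(25.4+3.45) = 234.8/28.85 = 8.138 mg/L.
Mixed L₀ = (25.4×2.98 + 3.45×129)/(28.85) = 520.7/28.85 = 18.05 mg/L.
Initial deficit D₀ = C_s − DO₀ = 9.40 − 8.138 = 1.262 mg/L.
D(1.80) = [0.243×18.05/(1.21−0.243)](e^(−0.243×1.80) − e^(−1.21×1.80)) + 1.262 e^(−1.21×1.80)
= 4.536 × (0.6457 − 0.1133) + 1.262 × 0.1133 = 2.558 mg/L.
DO = 9.40 − 2.558 = 6.842 mg/L.

DO ≈ 6.84 mg/L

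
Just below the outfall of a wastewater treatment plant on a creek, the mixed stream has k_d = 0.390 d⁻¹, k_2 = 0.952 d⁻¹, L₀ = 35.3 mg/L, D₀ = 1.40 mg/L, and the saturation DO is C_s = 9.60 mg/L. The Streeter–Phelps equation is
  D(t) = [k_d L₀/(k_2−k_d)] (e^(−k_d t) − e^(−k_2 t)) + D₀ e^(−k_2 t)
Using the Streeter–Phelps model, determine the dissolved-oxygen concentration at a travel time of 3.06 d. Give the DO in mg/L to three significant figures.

DO ≈ 3.43 mg/L

k_d L₀/(k_2−k_d) = 0.390×35.3/(0.952−0.390) = 13.77/0.5620 = 24.50 mg/L.
e^(−k_d t) = e^(−0.390×3.060) = 0.3032; e^(−k_2 t) = e^(−0.952×3.060) = 0.05431.
D = 24.50 × (0.3032 − 0.05431) + 1.40 × 0.05431 = 6.097 + 0.07603 = 6.173 mg/L.
DO = C_s − D = 9.60 − 6.173 = 3.427 mg/L.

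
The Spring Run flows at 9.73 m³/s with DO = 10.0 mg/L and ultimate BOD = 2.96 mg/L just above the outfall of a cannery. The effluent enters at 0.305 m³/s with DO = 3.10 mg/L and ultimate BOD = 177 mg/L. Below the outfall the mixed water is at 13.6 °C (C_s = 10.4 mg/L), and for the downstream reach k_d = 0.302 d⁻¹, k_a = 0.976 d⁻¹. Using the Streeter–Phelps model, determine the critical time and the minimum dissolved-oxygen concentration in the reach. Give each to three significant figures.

t_c ≈ 1.47 d; minimum DO ≈ 8.76 mg/L

Mixed DO = (9.73×10.0 + 0.305×3.10)/(9.73+0.305) = 98.25/10.04 = 9.790 mg/L.
Mixed L₀ = (9.73×2.96 + 0.305×177)/(10.04) = 82.79/10.04 = 8.250 mg/L.
Initial deficit D₀ = C_s − DO₀ = 10.4 − 9.790 = 0.6097 mg/L.
t_c = (1/0.6740) ln[(0.976/0.302)(1 − 0.6097×0.6740/(0.302×8.250))] = 1.484 × ln(2.699) = 1.473 d.
D_c = (0.302/0.976) × 8.250 × e^(−0.302×1.473) = 0.3094 × 8.250 × 0.6409 = 1.636 mg/L.
Minimum DO = 10.4 − 1.636 = 8.764 mg/L.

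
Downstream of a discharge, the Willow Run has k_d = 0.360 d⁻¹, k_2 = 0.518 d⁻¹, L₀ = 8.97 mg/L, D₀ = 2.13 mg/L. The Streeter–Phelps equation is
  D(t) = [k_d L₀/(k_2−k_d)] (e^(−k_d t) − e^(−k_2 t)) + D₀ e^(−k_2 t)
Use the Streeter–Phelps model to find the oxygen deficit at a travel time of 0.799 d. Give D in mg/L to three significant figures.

D ≈ 3.23 mg/L

k_d L₀/(k_2−k_d) = 0.360×8.97/(0.518−0.360) = 3.229/0.1580 = 20.44 mg/L.
e^(−k_d t) = e^(−0.360×0.7990) = 0.7500; e^(−k_2 t) = e^(−0.518×0.7990) = 0.6611.
D = 20.44 × (0.7500 − 0.6611) + 2.13 × 0.6611 = 1.818 + 1.408 = 3.226 mg/L.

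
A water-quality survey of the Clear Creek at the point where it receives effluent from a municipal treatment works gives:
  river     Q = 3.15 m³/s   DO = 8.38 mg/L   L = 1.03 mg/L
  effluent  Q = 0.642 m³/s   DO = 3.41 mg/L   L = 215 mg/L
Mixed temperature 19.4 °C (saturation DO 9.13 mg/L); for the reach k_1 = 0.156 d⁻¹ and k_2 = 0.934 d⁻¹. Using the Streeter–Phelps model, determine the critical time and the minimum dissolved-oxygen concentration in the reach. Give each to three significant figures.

t_c ≈ 1.99 d; minimum DO ≈ 4.57 mg/L

Mixed DO = (3.15×8.38 + 0.642×3.41)/(3.15+0.642) = 28.59/3.792 = 7.539 mg/L.
Mixed L₀ = (3.15×1.03 + 0.642×215)/(3.792) = 141.3/3.792 = 37.26 mg/L.
Initial deficit D₀ = C_s − DO₀ = 9.13 − 7.539 = 1.591 mg/L.
t_c = (1/0.7780) ln[(0.934/0.156)(1 − 1.591×0.7780/(0.156×37.26))] = 1.285 × ln(4.712) = 1.992 d.
D_c = (0.156/0.934) × 37.26 × e^(−0.156×1.992) = 0.1670 × 37.26 × 0.7329 = 4.560 mg/L.
Minimum DO = 9.13 − 4.560 = 4.570 mg/L.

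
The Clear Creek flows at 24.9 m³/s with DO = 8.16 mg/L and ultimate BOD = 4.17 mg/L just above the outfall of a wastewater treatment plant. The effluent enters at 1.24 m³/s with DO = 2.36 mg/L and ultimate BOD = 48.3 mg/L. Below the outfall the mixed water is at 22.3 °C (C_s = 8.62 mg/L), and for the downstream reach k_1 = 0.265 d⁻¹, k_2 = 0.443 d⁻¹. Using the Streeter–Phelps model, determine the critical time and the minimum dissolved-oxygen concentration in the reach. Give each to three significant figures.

Mixed DO = (24.9×8.16 + 1.24×2.36)/(24.9+1.24) = 206.1/26.14 = 7.885 mg/L.
Mixed L₀ = (24.9×4.17 + 1.24×48.3)/(26.14) = 163.7/26.14 = 6.263 mg/L.
Initial deficit D₀ = C_s − DO₀ = 8.62 − 7.885 = 0.7351 mg/L.
t_c = (1/0.1780) ln[(0.443/0.265)(1 − 0.7351×0.1780/(0.265×6.263))] = 5.618 × ln(1.540) = 2.425 d.
D_c = (0.265/0.443) × 6.263 × e^(−0.265×2.425) = 0.5982 × 6.263 × 0.5259 = 1.970 mg/L.
Minimum DO = 8.62 − 1.970 = 6.650 mg/L.

t_c ≈ 2.43 d; minimum DO ≈ 6.65 mg/L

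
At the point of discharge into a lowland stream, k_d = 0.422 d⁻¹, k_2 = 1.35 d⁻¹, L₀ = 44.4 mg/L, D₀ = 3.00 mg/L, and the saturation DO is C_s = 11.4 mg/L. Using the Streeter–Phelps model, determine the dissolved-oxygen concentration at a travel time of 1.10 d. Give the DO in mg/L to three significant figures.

DO ≈ 2.60 mg/L

k_d L₀/(k_2−k_d) = 0.422×44.4/(1.35−0.422) = 18.74/0.9280 = 20.19 mg/L.
e^(−k_d t) = e^(−0.422×1.100) = 0.6286; e^(−k_2 t) = e^(−1.35×1.100) = 0.2265.
D = 20.19 × (0.6286 − 0.2265) + 3.00 × 0.2265 = 8.119 + 0.6795 = 8.799 mg/L.
DO = C_s − D = 11.4 − 8.799 = 2.601 mg/L.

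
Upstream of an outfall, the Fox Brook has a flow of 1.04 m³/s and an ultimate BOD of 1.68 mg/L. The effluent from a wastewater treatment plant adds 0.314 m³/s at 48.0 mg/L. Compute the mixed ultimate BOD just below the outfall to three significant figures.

Flow-weighted mixing: C = (Q_r C_r + Q_w C_w)/(Q_r + Q_w)
= (1.04×1.68 + 0.314×48.0)/(1.04 + 0.314) = 16.82/1.354 = 12.42 mg/L.

12.4 mg/L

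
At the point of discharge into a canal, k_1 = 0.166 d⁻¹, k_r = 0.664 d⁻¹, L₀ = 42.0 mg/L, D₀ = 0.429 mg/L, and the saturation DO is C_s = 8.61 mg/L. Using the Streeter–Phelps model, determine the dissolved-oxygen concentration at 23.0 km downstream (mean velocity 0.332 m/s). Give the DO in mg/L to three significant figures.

Travel time t = x/v = 23.0 km / (0.332 m/s) = 23000 m / 0.332 m/s = 69280 s = 0.8018 d.
k_1 L₀/(k_r−k_1) = 0.166×42.0/(0.664−0.166) = 6.972/0.4980 = 14.00 mg/L.
e^(−k_1 t) = e^(−0.166×0.8018) = 0.8754; e^(−k_r t) = e^(−0.664×0.8018) = 0.5872.
D = 14.00 × (0.8754 − 0.5872) + 0.429 × 0.5872 = 4.035 + 0.2519 = 4.287 mg/L.
DO = C_s − D = 8.61 − 4.287 = 4.323 mg/L.

DO ≈ 4.32 mg/L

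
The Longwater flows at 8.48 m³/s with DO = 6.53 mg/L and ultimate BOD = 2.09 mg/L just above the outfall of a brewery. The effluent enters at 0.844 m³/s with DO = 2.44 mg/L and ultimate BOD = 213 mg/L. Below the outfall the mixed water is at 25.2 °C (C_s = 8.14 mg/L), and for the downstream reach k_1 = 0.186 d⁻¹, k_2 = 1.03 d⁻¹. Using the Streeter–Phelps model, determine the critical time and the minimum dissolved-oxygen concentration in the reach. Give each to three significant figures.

Mixed DO = (8.48×6.53 + 0.844×2.44)/(8.48+0.844) = 57.43/9.324 = 6.160 mg/L.
Mixed L₀ = (8.48×2.09 + 0.844×213)/(9.324) = 197.5/9.324 = 21.18 mg/L.
Initial deficit D₀ = C_s − DO₀ = 8.14 − 6.160 = 1.980 mg/L.
t_c = (1/0.8440) ln[(1.03/0.186)(1 − 1.980×0.8440/(0.186×21.18))] = 1.185 × ln(3.188) = 1.374 d.
D_c = (0.186/1.03) × 21.18 × e^(−0.186×1.374) = 0.1806 × 21.18 × 0.7745 = 2.962 mg/L.
Minimum DO = 8.14 − 2.962 = 5.178 mg/L.

t_c ≈ 1.37 d; minimum DO ≈ 5.18 mg/L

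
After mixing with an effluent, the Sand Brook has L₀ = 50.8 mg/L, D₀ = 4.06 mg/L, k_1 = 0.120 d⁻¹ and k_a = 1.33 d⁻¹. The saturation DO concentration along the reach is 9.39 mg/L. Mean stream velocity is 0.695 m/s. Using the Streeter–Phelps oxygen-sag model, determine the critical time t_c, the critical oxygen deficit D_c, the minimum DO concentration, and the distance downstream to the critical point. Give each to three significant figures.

t_c = [1/(k_a−k_1)] ln[(k_a/k_1)(1 − D₀(k_a−k_1)/(k_1 L₀))]
= [1/(1.33−0.120)] ln[(1.33/0.120)(1 − 4.06×1.210/(0.120×50.8))]
= (1/1.210) ln[11.08 × 0.1941] = 0.8264 × ln(2.152) = 0.8264 × 0.7662 = 0.6332 d.
D_c = (k_1/k_a) L₀ e^(−k_1 t_c) = (0.120/1.33) × 50.8 × e^(−0.120×0.6332) = 0.09023 × 50.8 × 0.9268 = 4.248 mg/L.
Minimum DO = C_s − D_c = 9.39 − 4.248 = 5.142 mg/L.
x_c = v t_c = 0.695 m/s × 0.6332 d × 86400 s/d = 38020 m ≈ 38.0 km.

t_c ≈ 0.633 d; D_c ≈ 4.25 mg/L; min DO ≈ 5.14 mg/L; x_c ≈ 38.0 km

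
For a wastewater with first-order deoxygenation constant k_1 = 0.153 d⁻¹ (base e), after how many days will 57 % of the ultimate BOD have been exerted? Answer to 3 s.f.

t ≈ 5.52 d

y/L₀ = 1 − e^(−k_1 t) = 0.57 ⇒ e^(−k_1 t) = 0.430
t = −ln(0.430) / 0.153 = 0.8440 / 0.153 = 5.516 d.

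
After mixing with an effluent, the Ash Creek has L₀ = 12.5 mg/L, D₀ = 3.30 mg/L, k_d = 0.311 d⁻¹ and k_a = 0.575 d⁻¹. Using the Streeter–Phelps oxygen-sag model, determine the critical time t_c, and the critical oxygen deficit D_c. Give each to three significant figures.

t_c = [1/(k_a−k_d)] ln[(k_a/k_d)(1 − D₀(k_a−k_d)/(k_d L₀))]
= [1/(0.575−0.311)] ln[(0.575/0.311)(1 − 3.30×0.2640/(0.311×12.5))]
= (1/0.2640) ln[1.849 × 0.7759] = 3.788 × ln(1.435) = 3.788 × 0.3608 = 1.367 d.
D_c = (k_d/k_a) L₀ e^(−k_d t_c) = (0.311/0.575) × 12.5 × e^(−0.311×1.367) = 0.5409 × 12.5 × 0.6537 = 4.420 mg/L.

t_c ≈ 1.37 d; D_c ≈ 4.42 mg/L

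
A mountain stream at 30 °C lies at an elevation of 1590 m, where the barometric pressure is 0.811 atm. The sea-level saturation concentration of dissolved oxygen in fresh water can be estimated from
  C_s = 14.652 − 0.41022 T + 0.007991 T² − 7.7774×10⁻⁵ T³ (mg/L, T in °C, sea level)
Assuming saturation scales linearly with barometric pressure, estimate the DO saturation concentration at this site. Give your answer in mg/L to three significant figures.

C_s ≈ 6.03 mg/L

At sea level: C_s = 14.652 − 0.41022×30 + 0.007991×30² − 7.7774×10⁻⁵×30³ = 7.437 mg/L.
Pressure correction: C_s' = 7.437 × 0.811 = 6.032 mg/L.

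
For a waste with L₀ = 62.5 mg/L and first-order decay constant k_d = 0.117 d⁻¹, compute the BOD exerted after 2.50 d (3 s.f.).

y_t = L₀(1 − e^(−k_d t)) = 62.5 × (1 − e^(−0.117×2.50))
= 62.5 × (1 − 0.7464) = 62.5 × 0.2536 = 15.85 mg/L.

y ≈ 15.9 mg/L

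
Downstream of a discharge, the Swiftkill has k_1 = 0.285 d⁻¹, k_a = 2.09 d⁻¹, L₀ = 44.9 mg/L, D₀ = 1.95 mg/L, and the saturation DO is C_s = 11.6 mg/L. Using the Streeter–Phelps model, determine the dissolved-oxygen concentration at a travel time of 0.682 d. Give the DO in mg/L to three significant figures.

k_1 L₀/(k_a−k_1) = 0.285×44.9/(2.09−0.285) = 12.80/1.805 = 7.089 mg/L.
e^(−k_1 t) = e^(−0.285×0.6820) = 0.8234; e^(−k_a t) = e^(−2.09×0.6820) = 0.2404.
D = 7.089 × (0.8234 − 0.2404) + 1.95 × 0.2404 = 4.133 + 0.4688 = 4.602 mg/L.
DO = C_s − D = 11.6 − 4.602 = 6.998 mg/L.

DO ≈ 7.00 mg/L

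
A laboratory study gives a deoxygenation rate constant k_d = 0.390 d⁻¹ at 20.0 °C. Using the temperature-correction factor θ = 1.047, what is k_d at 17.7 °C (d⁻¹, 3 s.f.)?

k_d(T₂) = k_d(T₁) · θ^(T₂−T₁) = 0.390 × 1.047^(17.7−20.0)
= 0.390 × 1.047^-2.30 = 0.390 × 0.8998 = 0.3509 d⁻¹.

k_d ≈ 0.351 d⁻¹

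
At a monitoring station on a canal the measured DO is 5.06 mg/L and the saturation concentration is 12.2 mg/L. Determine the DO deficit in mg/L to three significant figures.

D = C_s − C = 12.2 − 5.06 = 7.14 mg/L.

D ≈ 7.14 mg/L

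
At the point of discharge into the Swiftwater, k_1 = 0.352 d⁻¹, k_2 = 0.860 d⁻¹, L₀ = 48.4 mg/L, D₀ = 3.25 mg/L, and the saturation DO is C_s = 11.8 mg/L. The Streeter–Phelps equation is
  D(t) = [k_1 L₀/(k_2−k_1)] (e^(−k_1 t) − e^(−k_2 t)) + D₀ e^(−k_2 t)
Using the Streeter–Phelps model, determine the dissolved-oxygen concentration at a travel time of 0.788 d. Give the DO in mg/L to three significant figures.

DO ≈ 1.77 mg/L

k_1 L₀/(k_2−k_1) = 0.352×48.4/(0.860−0.352) = 17.04/0.5080 = 33.54 mg/L.
e^(−k_1 t) = e^(−0.352×0.7880) = 0.7578; e^(−k_2 t) = e^(−0.860×0.7880) = 0.5078.
D = 33.54 × (0.7578 − 0.5078) + 3.25 × 0.5078 = 8.383 + 1.650 = 10.03 mg/L.
DO = C_s − D = 11.8 − 10.03 = 1.766 mg/L.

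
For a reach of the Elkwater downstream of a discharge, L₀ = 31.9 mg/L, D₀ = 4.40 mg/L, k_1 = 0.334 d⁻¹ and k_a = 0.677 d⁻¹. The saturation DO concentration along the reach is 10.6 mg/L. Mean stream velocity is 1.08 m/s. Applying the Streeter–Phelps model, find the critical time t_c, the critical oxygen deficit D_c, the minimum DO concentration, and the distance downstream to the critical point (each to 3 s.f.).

t_c ≈ 1.61 d; D_c ≈ 9.18 mg/L; min DO ≈ 1.42 mg/L; x_c ≈ 151 km

t_c = [1/(k_a−k_1)] ln[(k_a/k_1)(1 − D₀(k_a−k_1)/(k_1 L₀))]
= [1/(0.677−0.334)] ln[(0.677/0.334)(1 − 4.40×0.3430/(0.334×31.9))]
= (1/0.3430) ln[2.027 × 0.8584] = 2.915 × ln(1.740) = 2.915 × 0.5538 = 1.615 d.
D_c = (k_1/k_a) L₀ e^(−k_1 t_c) = (0.334/0.677) × 31.9 × e^(−0.334×1.615) = 0.4934 × 31.9 × 0.5832 = 9.178 mg/L.
Minimum DO = C_s − D_c = 10.6 − 9.178 = 1.422 mg/L.
x_c = v t_c = 1.08 m/s × 1.615 d × 86400 s/d = 150700 m ≈ 151 km.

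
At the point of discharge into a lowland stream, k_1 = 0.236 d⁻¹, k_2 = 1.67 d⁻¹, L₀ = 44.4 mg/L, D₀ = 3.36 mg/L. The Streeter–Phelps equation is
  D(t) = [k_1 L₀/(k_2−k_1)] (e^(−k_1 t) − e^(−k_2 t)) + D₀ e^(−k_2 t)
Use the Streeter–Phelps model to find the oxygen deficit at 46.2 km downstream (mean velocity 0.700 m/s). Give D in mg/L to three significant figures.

D ≈ 5.00 mg/L

Travel time t = x/v = 46.2 km / (0.700 m/s) = 46200 m / 0.700 m/s = 66000 s = 0.7639 d.
k_1 L₀/(k_2−k_1) = 0.236×44.4/(1.67−0.236) = 10.48/1.434 = 7.307 mg/L.
e^(−k_1 t) = e^(−0.236×0.7639) = 0.8350; e^(−k_2 t) = e^(−1.67×0.7639) = 0.2792.
D = 7.307 × (0.8350 − 0.2792) + 3.36 × 0.2792 = 4.061 + 0.9382 = 5.000 mg/L.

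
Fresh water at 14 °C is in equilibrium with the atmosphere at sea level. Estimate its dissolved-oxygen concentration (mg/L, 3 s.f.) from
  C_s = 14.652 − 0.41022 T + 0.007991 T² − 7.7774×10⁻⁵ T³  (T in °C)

C_s ≈ 10.3 mg/L

C_s = 14.652 − 0.41022×14 + 0.007991×14² − 7.7774×10⁻⁵×14³ = 10.26 mg/L.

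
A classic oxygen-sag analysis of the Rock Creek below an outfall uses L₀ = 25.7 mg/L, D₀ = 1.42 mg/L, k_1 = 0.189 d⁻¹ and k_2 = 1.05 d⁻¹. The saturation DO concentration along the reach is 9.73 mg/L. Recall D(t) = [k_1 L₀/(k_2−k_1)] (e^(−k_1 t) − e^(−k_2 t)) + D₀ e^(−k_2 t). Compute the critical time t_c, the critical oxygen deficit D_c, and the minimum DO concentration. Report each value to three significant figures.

t_c = [1/(k_2−k_1)] ln[(k_2/k_1)(1 − D₀(k_2−k_1)/(k_1 L₀))]
= [1/(1.05−0.189)] ln[(1.05/0.189)(1 − 1.42×0.8610/(0.189×25.7))]
= (1/0.8610) ln[5.556 × 0.7483] = 1.161 × ln(4.157) = 1.161 × 1.425 = 1.655 d.
L(t_c) = L₀ e^(−k_1 t_c) = 25.7 × 0.7314 = 18.80 mg/L, and at the critical point k_2 D_c = k_1 L, so D_c = (0.189/1.05) × 18.80 = 3.384 mg/L.
Minimum DO = C_s − D_c = 9.73 − 3.384 = 6.346 mg/L.

t_c ≈ 1.65 d; D_c ≈ 3.38 mg/L; min DO ≈ 6.35 mg/L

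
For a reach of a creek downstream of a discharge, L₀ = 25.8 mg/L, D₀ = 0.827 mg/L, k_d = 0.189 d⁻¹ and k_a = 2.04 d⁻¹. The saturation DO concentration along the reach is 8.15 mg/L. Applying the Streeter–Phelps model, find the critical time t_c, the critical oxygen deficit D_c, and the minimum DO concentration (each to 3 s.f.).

At the critical point dD/dt = 0, so k_d L₀ e^(−k_d t) = k_a D. Substituting D(t) from the Streeter–Phelps equation and solving for t gives
t_c = ln[(k_a/k_d)(1 − D₀(k_a−k_d)/(k_d L₀))] / (k_a−k_d).
Here k_a−k_d = 1.851 d⁻¹ and 1 − D₀(k_a−k_d)/(k_d L₀) = 1 − 0.827×1.851/(0.189×25.8) = 0.6861, so
t_c = ln(10.79 × 0.6861) / 1.851 = 2.002 / 1.851 = 1.082 d.
L(t_c) = L₀ e^(−k_d t_c) = 25.8 × 0.8151 = 21.03 mg/L, and at the critical point k_a D_c = k_d L, so D_c = (0.189/2.04) × 21.03 = 1.948 mg/L.
Minimum DO = C_s − D_c = 8.15 − 1.948 = 6.202 mg/L.

t_c ≈ 1.08 d; D_c ≈ 1.95 mg/L; min DO ≈ 6.20 mg/L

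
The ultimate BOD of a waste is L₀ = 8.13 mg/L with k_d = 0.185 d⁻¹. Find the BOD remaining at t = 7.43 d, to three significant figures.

L_t = L₀ e^(−k_d t) = 8.13 × e^(−0.185×7.43) = 8.13 × 0.2530 = 2.057 mg/L.

L ≈ 2.06 mg/L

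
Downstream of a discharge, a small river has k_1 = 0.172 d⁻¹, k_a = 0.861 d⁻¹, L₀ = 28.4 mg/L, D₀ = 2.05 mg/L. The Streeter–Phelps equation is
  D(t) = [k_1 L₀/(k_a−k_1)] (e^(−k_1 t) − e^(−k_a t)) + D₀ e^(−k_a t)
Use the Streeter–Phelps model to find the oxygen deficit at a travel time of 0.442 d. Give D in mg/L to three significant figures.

k_1 L₀/(k_a−k_1) = 0.172×28.4/(0.861−0.172) = 4.885/0.6890 = 7.090 mg/L.
e^(−k_1 t) = e^(−0.172×0.4420) = 0.9268; e^(−k_a t) = e^(−0.861×0.4420) = 0.6835.
D = 7.090 × (0.9268 − 0.6835) + 2.05 × 0.6835 = 1.725 + 1.401 = 3.126 mg/L.

D ≈ 3.13 mg/L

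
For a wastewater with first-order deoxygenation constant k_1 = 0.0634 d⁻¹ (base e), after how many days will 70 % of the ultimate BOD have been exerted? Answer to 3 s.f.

y/L₀ = 1 − e^(−k_1 t) = 0.70 ⇒ e^(−k_1 t) = 0.300
t = −ln(0.300) / 0.0634 = 1.204 / 0.0634 = 18.99 d.

t ≈ 19.0 d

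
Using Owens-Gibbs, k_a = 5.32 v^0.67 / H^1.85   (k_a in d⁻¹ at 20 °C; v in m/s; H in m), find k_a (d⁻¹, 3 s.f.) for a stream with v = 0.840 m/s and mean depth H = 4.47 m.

k_a = 5.32 × 0.840^0.67 / 4.47^1.85 = 5.32 × 0.8897 / 15.96 = 0.2966 d⁻¹.

k_a ≈ 0.297 d⁻¹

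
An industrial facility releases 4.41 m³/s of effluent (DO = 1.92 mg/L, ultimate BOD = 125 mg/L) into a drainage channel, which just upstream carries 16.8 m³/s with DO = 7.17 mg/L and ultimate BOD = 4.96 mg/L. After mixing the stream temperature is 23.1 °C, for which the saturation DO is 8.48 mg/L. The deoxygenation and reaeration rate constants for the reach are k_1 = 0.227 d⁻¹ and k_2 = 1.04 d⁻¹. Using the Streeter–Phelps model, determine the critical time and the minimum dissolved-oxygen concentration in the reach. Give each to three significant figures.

Mixed DO = (16.8×7.17 + 4.41×1.92)/(16.8+4.41) = 128.9/21.21 = 6.078 mg/L.
Mixed L₀ = (16.8×4.96 + 4.41×125)/(21.21) = 634.6/21.21 = 29.92 mg/L.
Initial deficit D₀ = C_s − DO₀ = 8.48 − 6.078 = 2.402 mg/L.
t_c = (1/0.8130) ln[(1.04/0.227)(1 − 2.402×0.8130/(0.227×29.92))] = 1.230 × ln(3.264) = 1.455 d.
D_c = (0.227/1.04) × 29.92 × e^(−0.227×1.455) = 0.2183 × 29.92 × 0.7187 = 4.693 mg/L.
Minimum DO = 8.48 − 4.693 = 3.787 mg/L.

t_c ≈ 1.46 d; minimum DO ≈ 3.79 mg/L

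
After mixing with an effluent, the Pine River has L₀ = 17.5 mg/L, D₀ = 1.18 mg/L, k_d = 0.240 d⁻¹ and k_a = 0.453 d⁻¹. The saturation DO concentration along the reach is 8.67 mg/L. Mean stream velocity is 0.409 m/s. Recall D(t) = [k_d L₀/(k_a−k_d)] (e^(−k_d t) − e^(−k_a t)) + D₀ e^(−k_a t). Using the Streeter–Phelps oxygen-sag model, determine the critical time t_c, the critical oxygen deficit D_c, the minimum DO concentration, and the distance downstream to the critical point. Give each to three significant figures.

With k_a/k_d = 1.888 and 1 − D₀(k_a−k_d)/(k_d L₀) = 0.9402,
t_c = ln(1.888 × 0.9402) / (0.453 − 0.240) = ln(1.775) / 0.2130 = 0.5735/0.2130 = 2.693 d.
D_c = (k_d/k_a) L₀ e^(−k_d t_c) = (0.240/0.453) × 17.5 × e^(−0.240×2.693) = 0.5298 × 17.5 × 0.5240 = 4.858 mg/L.
Minimum DO = C_s − D_c = 8.67 − 4.858 = 3.812 mg/L.
x_c = v t_c = 0.409 m/s × 2.693 d × 86400 s/d = 95150 m ≈ 95.2 km.

t_c ≈ 2.69 d; D_c ≈ 4.86 mg/L; min DO ≈ 3.81 mg/L; x_c ≈ 95.2 km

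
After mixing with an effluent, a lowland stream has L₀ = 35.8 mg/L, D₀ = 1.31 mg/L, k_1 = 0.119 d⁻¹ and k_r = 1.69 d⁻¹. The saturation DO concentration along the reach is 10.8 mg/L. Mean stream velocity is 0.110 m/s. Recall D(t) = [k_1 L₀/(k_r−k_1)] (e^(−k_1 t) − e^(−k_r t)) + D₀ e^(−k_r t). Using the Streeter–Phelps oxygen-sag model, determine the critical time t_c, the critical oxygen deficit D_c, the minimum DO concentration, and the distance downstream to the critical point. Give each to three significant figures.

t_c = [1/(k_r−k_1)] ln[(k_r/k_1)(1 − D₀(k_r−k_1)/(k_1 L₀))]
= [1/(1.69−0.119)] ln[(1.69/0.119)(1 − 1.31×1.571/(0.119×35.8))]
= (1/1.571) ln[14.20 × 0.5169] = 0.6365 × ln(7.341) = 0.6365 × 1.993 = 1.269 d.
D_c = (k_1/k_r) L₀ e^(−k_1 t_c) = (0.119/1.69) × 35.8 × e^(−0.119×1.269) = 0.07041 × 35.8 × 0.8598 = 2.168 mg/L.
Minimum DO = C_s − D_c = 10.8 − 2.168 = 8.632 mg/L.
x_c = v t_c = 0.110 m/s × 1.269 d × 86400 s/d = 12060 m ≈ 12.1 km.

t_c ≈ 1.27 d; D_c ≈ 2.17 mg/L; min DO ≈ 8.63 mg/L; x_c ≈ 12.1 km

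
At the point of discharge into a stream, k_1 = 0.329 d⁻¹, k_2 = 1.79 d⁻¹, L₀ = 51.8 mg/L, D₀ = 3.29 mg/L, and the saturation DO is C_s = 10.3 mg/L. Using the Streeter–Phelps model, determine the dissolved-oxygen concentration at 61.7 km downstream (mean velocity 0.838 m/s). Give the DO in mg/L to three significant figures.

DO ≈ 3.31 mg/L

Travel time t = x/v = 61.7 km / (0.838 m/s) = 61700 m / 0.838 m/s = 73630 s = 0.8522 d.
k_1 L₀/(k_2−k_1) = 0.329×51.8/(1.79−0.329) = 17.04/1.461 = 11.66 mg/L.
e^(−k_1 t) = e^(−0.329×0.8522) = 0.7555; e^(−k_2 t) = e^(−1.79×0.8522) = 0.2175.
D = 11.66 × (0.7555 − 0.2175) + 3.29 × 0.2175 = 6.275 + 0.7157 = 6.991 mg/L.
DO = C_s − D = 10.3 − 6.991 = 3.309 mg/L.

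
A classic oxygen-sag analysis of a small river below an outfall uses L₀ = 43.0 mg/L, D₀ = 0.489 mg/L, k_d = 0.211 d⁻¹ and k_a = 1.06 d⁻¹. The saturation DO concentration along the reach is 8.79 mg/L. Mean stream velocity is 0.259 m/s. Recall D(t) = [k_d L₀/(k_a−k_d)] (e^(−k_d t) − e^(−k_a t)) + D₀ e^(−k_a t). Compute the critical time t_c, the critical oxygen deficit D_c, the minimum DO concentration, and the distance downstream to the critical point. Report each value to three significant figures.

t_c ≈ 1.85 d; D_c ≈ 5.80 mg/L; min DO ≈ 2.99 mg/L; x_c ≈ 41.3 km

At the critical point dD/dt = 0, so k_d L₀ e^(−k_d t) = k_a D. Substituting D(t) from the Streeter–Phelps equation and solving for t gives
t_c = ln[(k_a/k_d)(1 − D₀(k_a−k_d)/(k_d L₀))] / (k_a−k_d).
Here k_a−k_d = 0.8490 d⁻¹ and 1 − D₀(k_a−k_d)/(k_d L₀) = 1 − 0.489×0.8490/(0.211×43.0) = 0.9542, so
t_c = ln(5.024 × 0.9542) / 0.8490 = 1.567 / 0.8490 = 1.846 d.
D_c = (k_d/k_a) L₀ e^(−k_d t_c) = (0.211/1.06) × 43.0 × e^(−0.211×1.846) = 0.1991 × 43.0 × 0.6774 = 5.798 mg/L.
Minimum DO = C_s − D_c = 8.79 − 5.798 = 2.992 mg/L.
x_c = v t_c = 0.259 m/s × 1.846 d × 86400 s/d = 41310 m ≈ 41.3 km.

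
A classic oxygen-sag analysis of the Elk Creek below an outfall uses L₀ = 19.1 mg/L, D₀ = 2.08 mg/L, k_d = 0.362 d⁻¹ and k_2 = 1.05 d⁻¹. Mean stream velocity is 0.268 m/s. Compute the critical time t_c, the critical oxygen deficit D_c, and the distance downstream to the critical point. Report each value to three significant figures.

At the critical point dD/dt = 0, so k_d L₀ e^(−k_d t) = k_2 D. Substituting D(t) from the Streeter–Phelps equation and solving for t gives
t_c = ln[(k_2/k_d)(1 − D₀(k_2−k_d)/(k_d L₀))] / (k_2−k_d).
Here k_2−k_d = 0.6880 d⁻¹ and 1 − D₀(k_2−k_d)/(k_d L₀) = 1 − 2.08×0.6880/(0.362×19.1) = 0.7930, so
t_c = ln(2.901 × 0.7930) / 0.6880 = 0.8330 / 0.6880 = 1.211 d.
L(t_c) = L₀ e^(−k_d t_c) = 19.1 × 0.6451 = 12.32 mg/L, and at the critical point k_2 D_c = k_d L, so D_c = (0.362/1.05) × 12.32 = 4.248 mg/L.
x_c = v t_c = 0.268 m/s × 1.211 d × 86400 s/d = 28040 m ≈ 28.0 km.

t_c ≈ 1.21 d; D_c ≈ 4.25 mg/L; x_c ≈ 28.0 km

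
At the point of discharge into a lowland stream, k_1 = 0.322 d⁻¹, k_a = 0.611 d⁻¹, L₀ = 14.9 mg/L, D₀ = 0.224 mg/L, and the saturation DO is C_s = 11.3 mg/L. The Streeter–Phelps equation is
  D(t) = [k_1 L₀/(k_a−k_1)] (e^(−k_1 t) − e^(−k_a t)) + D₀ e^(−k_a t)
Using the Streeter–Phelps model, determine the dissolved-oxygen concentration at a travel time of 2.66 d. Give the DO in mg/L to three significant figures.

k_1 L₀/(k_a−k_1) = 0.322×14.9/(0.611−0.322) = 4.798/0.2890 = 16.60 mg/L.
e^(−k_1 t) = e^(−0.322×2.660) = 0.4246; e^(−k_a t) = e^(−0.611×2.660) = 0.1969.
D = 16.60 × (0.4246 − 0.1969) + 0.224 × 0.1969 = 3.781 + 0.04410 = 3.826 mg/L.
DO = C_s − D = 11.3 − 3.826 = 7.474 mg/L.

DO ≈ 7.47 mg/L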